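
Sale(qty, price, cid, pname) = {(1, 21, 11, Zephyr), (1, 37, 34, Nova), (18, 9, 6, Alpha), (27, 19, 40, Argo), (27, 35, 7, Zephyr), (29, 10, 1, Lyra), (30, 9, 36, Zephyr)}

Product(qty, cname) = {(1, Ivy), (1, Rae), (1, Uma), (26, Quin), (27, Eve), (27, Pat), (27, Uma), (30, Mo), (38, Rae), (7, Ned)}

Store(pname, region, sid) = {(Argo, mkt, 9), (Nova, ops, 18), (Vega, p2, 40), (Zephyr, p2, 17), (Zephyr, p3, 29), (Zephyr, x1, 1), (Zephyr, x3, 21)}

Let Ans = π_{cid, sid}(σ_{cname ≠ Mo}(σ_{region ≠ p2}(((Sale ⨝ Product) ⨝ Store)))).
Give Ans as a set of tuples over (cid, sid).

Sale ⋈ Product (natural join on qty): {(1, 21, 11, Zephyr, Ivy), (1, 21, 11, Zephyr, Rae), (1, 21, 11, Zephyr, Uma), (1, 37, 34, Nova, Ivy), (1, 37, 34, Nova, Rae), (1, 37, 34, Nova, Uma), (27, 19, 40, Argo, Eve), (27, 19, 40, Argo, Pat), (27, 19, 40, Argo, Uma), (27, 35, 7, Zephyr, Eve), (27, 35, 7, Zephyr, Pat), (27, 35, 7, Zephyr, Uma), (30, 9, 36, Zephyr, Mo)}
(Sale ⨝ Product) ⋈ Store (natural join on pname): {(1, 21, 11, Zephyr, Ivy, p2, 17), (1, 21, 11, Zephyr, Ivy, p3, 29), (1, 21, 11, Zephyr, Ivy, x1, 1), (1, 21, 11, Zephyr, Ivy, x3, 21), (1, 21, 11, Zephyr, Rae, p2, 17), (1, 21, 11, Zephyr, Rae, p3, 29), (1, 21, 11, Zephyr, Rae, x1, 1), (1, 21, 11, Zephyr, Rae, x3, 21), (1, 21, 11, Zephyr, Uma, p2, 17), (1, 21, 11, Zephyr, Uma, p3, 29), (1, 21, 11, Zephyr, Uma, x1, 1), (1, 21, 11, Zephyr, Uma, x3, 21), (1, 37, 34, Nova, Ivy, ops, 18), (1, 37, 34, Nova, Rae, ops, 18), (1, 37, 34, Nova, Uma, ops, 18), (27, 19, 40, Argo, Eve, mkt, 9), (27, 19, 40, Argo, Pat, mkt, 9), (27, 19, 40, Argo, Uma, mkt, 9), (27, 35, 7, Zephyr, Eve, p2, 17), (27, 35, 7, Zephyr, Eve, p3, 29), (27, 35, 7, Zephyr, Eve, x1, 1), (27, 35, 7, Zephyr, Eve, x3, 21), (27, 35, 7, Zephyr, Pat, p2, 17), (27, 35, 7, Zephyr, Pat, p3, 29), (27, 35, 7, Zephyr, Pat, x1, 1), (27, 35, 7, Zephyr, Pat, x3, 21), (27, 35, 7, Zephyr, Uma, p2, 17), (27, 35, 7, Zephyr, Uma, p3, 29), (27, 35, 7, Zephyr, Uma, x1, 1), (27, 35, 7, Zephyr, Uma, x3, 21), (30, 9, 36, Zephyr, Mo, p2, 17), (30, 9, 36, Zephyr, Mo, p3, 29), (30, 9, 36, Zephyr, Mo, x1, 1), (30, 9, 36, Zephyr, Mo, x3, 21)}
Selection region ≠ p2: {(1, 21, 11, Zephyr, Ivy, p3, 29), (1, 21, 11, Zephyr, Ivy, x1, 1), (1, 21, 11, Zephyr, Ivy, x3, 21), (1, 21, 11, Zephyr, Rae, p3, 29), (1, 21, 11, Zephyr, Rae, x1, 1), (1, 21, 11, Zephyr, Rae, x3, 21), (1, 21, 11, Zephyr, Uma, p3, 29), (1, 21, 11, Zephyr, Uma, x1, 1), (1, 21, 11, Zephyr, Uma, x3, 21), (1, 37, 34, Nova, Ivy, ops, 18), (1, 37, 34, Nova, Rae, ops, 18), (1, 37, 34, Nova, Uma, ops, 18), (27, 19, 40, Argo, Eve, mkt, 9), (27, 19, 40, Argo, Pat, mkt, 9), (27, 19, 40, Argo, Uma, mkt, 9), (27, 35, 7, Zephyr, Eve, p3, 29), (27, 35, 7, Zephyr, Eve, x1, 1), (27, 35, 7, Zephyr, Eve, x3, 21), (27, 35, 7, Zephyr, Pat, p3, 29), (27, 35, 7, Zephyr, Pat, x1, 1), (27, 35, 7, Zephyr, Pat, x3, 21), (27, 35, 7, Zephyr, Uma, p3, 29), (27, 35, 7, Zephyr, Uma, x1, 1), (27, 35, 7, Zephyr, Uma, x3, 21), (30, 9, 36, Zephyr, Mo, p3, 29), (30, 9, 36, Zephyr, Mo, x1, 1), (30, 9, 36, Zephyr, Mo, x3, 21)}
Selection cname ≠ Mo: {(1, 21, 11, Zephyr, Ivy, p3, 29), (1, 21, 11, Zephyr, Ivy, x1, 1), (1, 21, 11, Zephyr, Ivy, x3, 21), (1, 21, 11, Zephyr, Rae, p3, 29), (1, 21, 11, Zephyr, Rae, x1, 1), (1, 21, 11, Zephyr, Rae, x3, 21), (1, 21, 11, Zephyr, Uma, p3, 29), (1, 21, 11, Zephyr, Uma, x1, 1), (1, 21, 11, Zephyr, Uma, x3, 21), (1, 37, 34, Nova, Ivy, ops, 18), (1, 37, 34, Nova, Rae, ops, 18), (1, 37, 34, Nova, Uma, ops, 18), (27, 19, 40, Argo, Eve, mkt, 9), (27, 19, 40, Argo, Pat, mkt, 9), (27, 19, 40, Argo, Uma, mkt, 9), (27, 35, 7, Zephyr, Eve, p3, 29), (27, 35, 7, Zephyr, Eve, x1, 1), (27, 35, 7, Zephyr, Eve, x3, 21), (27, 35, 7, Zephyr, Pat, p3, 29), (27, 35, 7, Zephyr, Pat, x1, 1), (27, 35, 7, Zephyr, Pat, x3, 21), (27, 35, 7, Zephyr, Uma, p3, 29), (27, 35, 7, Zephyr, Uma, x1, 1), (27, 35, 7, Zephyr, Uma, x3, 21)}
π_{cid, sid} gives {(11, 1), (11, 21), (11, 29), (34, 18), (40, 9), (7, 1), (7, 21), (7, 29)} (16 duplicate(s) eliminated).

{(11, 1), (11, 21), (11, 29), (34, 18), (40, 9), (7, 1), (7, 21), (7, 29)}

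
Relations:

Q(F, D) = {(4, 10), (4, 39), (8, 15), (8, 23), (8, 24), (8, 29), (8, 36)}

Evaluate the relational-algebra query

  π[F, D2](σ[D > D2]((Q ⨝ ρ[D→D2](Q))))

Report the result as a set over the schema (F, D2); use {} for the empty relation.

{(4, 10), (8, 15), (8, 23), (8, 24), (8, 29)}

ρ[D→D2]: schema becomes (F, D2); tuples unchanged.
Joining Q and ρ[D→D2](Q) on F yields {(4, 10, 10), (4, 10, 39), (4, 39, 10), (4, 39, 39), (8, 15, 15), (8, 15, 23), (8, 15, 24), (8, 15, 29), (8, 15, 36), (8, 23, 15), (8, 23, 23), (8, 23, 24), (8, 23, 29), (8, 23, 36), (8, 24, 15), (8, 24, 23), (8, 24, 24), (8, 24, 29), (8, 24, 36), (8, 29, 15), (8, 29, 23), (8, 29, 24), (8, 29, 29), (8, 29, 36), (8, 36, 15), (8, 36, 23), (8, 36, 24), (8, 36, 29), (8, 36, 36)}.
Apply σ_{D > D2}; surviving tuples: {(4, 39, 10), (8, 23, 15), (8, 24, 15), (8, 24, 23), (8, 29, 15), (8, 29, 23), (8, 29, 24), (8, 36, 15), (8, 36, 23), (8, 36, 24), (8, 36, 29)}
π_{F, D2} gives {(4, 10), (8, 15), (8, 23), (8, 24), (8, 29)} (6 duplicate(s) eliminated).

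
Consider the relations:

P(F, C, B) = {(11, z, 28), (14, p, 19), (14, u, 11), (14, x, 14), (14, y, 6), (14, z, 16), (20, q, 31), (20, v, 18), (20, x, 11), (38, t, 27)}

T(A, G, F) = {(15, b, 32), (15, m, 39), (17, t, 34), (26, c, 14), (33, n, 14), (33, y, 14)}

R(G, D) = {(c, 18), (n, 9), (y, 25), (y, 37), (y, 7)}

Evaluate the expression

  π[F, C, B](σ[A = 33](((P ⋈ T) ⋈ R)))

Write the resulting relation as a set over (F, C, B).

Natural join on F: {(14, p, 19, 26, c), (14, p, 19, 33, n), (14, p, 19, 33, y), (14, u, 11, 26, c), (14, u, 11, 33, n), (14, u, 11, 33, y), (14, x, 14, 26, c), (14, x, 14, 33, n), (14, x, 14, 33, y), (14, y, 6, 26, c), (14, y, 6, 33, n), (14, y, 6, 33, y), (14, z, 16, 26, c), (14, z, 16, 33, n), (14, z, 16, 33, y)}
Natural join on G: {(14, p, 19, 26, c, 18), (14, p, 19, 33, n, 9), (14, p, 19, 33, y, 25), (14, p, 19, 33, y, 37), (14, p, 19, 33, y, 7), (14, u, 11, 26, c, 18), (14, u, 11, 33, n, 9), (14, u, 11, 33, y, 25), (14, u, 11, 33, y, 37), (14, u, 11, 33, y, 7), (14, x, 14, 26, c, 18), (14, x, 14, 33, n, 9), (14, x, 14, 33, y, 25), (14, x, 14, 33, y, 37), (14, x, 14, 33, y, 7), (14, y, 6, 26, c, 18), (14, y, 6, 33, n, 9), (14, y, 6, 33, y, 25), (14, y, 6, 33, y, 37), (14, y, 6, 33, y, 7), (14, z, 16, 26, c, 18), (14, z, 16, 33, n, 9), (14, z, 16, 33, y, 25), (14, z, 16, 33, y, 37), (14, z, 16, 33, y, 7)}
Filtering on A = 33 leaves {(14, p, 19, 33, n, 9), (14, p, 19, 33, y, 25), (14, p, 19, 33, y, 37), (14, p, 19, 33, y, 7), (14, u, 11, 33, n, 9), (14, u, 11, 33, y, 25), (14, u, 11, 33, y, 37), (14, u, 11, 33, y, 7), (14, x, 14, 33, n, 9), (14, x, 14, 33, y, 25), (14, x, 14, 33, y, 37), (14, x, 14, 33, y, 7), (14, y, 6, 33, n, 9), (14, y, 6, 33, y, 25), (14, y, 6, 33, y, 37), (14, y, 6, 33, y, 7), (14, z, 16, 33, n, 9), (14, z, 16, 33, y, 25), (14, z, 16, 33, y, 37), (14, z, 16, 33, y, 7)}.
Keep only column(s) F, C, B (15 duplicate(s) eliminated): {(14, p, 19), (14, u, 11), (14, x, 14), (14, y, 6), (14, z, 16)}

{(14, p, 19), (14, u, 11), (14, x, 14), (14, y, 6), (14, z, 16)}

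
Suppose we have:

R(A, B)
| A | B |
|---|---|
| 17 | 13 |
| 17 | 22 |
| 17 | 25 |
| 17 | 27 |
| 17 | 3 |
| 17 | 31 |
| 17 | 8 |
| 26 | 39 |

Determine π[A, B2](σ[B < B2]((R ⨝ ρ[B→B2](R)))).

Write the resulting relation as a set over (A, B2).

{(17, 13), (17, 22), (17, 25), (17, 27), (17, 31), (17, 8)}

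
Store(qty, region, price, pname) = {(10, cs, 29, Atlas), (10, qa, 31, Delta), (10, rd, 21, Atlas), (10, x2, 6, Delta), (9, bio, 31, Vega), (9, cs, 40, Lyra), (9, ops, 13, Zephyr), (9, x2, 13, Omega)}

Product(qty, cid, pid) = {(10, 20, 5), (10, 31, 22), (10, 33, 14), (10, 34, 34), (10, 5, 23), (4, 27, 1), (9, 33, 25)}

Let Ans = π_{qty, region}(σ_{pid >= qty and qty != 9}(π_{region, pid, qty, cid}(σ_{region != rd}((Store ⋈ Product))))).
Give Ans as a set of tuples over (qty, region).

{(10, cs), (10, qa), (10, x2)}

Natural join on qty: {(10, cs, 29, Atlas, 20, 5), (10, cs, 29, Atlas, 31, 22), (10, cs, 29, Atlas, 33, 14), (10, cs, 29, Atlas, 34, 34), (10, cs, 29, Atlas, 5, 23), (10, qa, 31, Delta, 20, 5), (10, qa, 31, Delta, 31, 22), (10, qa, 31, Delta, 33, 14), (10, qa, 31, Delta, 34, 34), (10, qa, 31, Delta, 5, 23), (10, rd, 21, Atlas, 20, 5), (10, rd, 21, Atlas, 31, 22), (10, rd, 21, Atlas, 33, 14), (10, rd, 21, Atlas, 34, 34), (10, rd, 21, Atlas, 5, 23), (10, x2, 6, Delta, 20, 5), (10, x2, 6, Delta, 31, 22), (10, x2, 6, Delta, 33, 14), (10, x2, 6, Delta, 34, 34), (10, x2, 6, Delta, 5, 23), (9, bio, 31, Vega, 33, 25), (9, cs, 40, Lyra, 33, 25), (9, ops, 13, Zephyr, 33, 25), (9, x2, 13, Omega, 33, 25)}
Filtering on region != rd leaves {(10, cs, 29, Atlas, 20, 5), (10, cs, 29, Atlas, 31, 22), (10, cs, 29, Atlas, 33, 14), (10, cs, 29, Atlas, 34, 34), (10, cs, 29, Atlas, 5, 23), (10, qa, 31, Delta, 20, 5), (10, qa, 31, Delta, 31, 22), (10, qa, 31, Delta, 33, 14), (10, qa, 31, Delta, 34, 34), (10, qa, 31, Delta, 5, 23), (10, x2, 6, Delta, 20, 5), (10, x2, 6, Delta, 31, 22), (10, x2, 6, Delta, 33, 14), (10, x2, 6, Delta, 34, 34), (10, x2, 6, Delta, 5, 23), (9, bio, 31, Vega, 33, 25), (9, cs, 40, Lyra, 33, 25), (9, ops, 13, Zephyr, 33, 25), (9, x2, 13, Omega, 33, 25)}.
Projecting to region, pid, qty, cid: {(bio, 25, 9, 33), (cs, 14, 10, 33), (cs, 22, 10, 31), (cs, 23, 10, 5), (cs, 25, 9, 33), (cs, 34, 10, 34), (cs, 5, 10, 20), (ops, 25, 9, 33), (qa, 14, 10, 33), (qa, 22, 10, 31), (qa, 23, 10, 5), (qa, 34, 10, 34), (qa, 5, 10, 20), (x2, 14, 10, 33), (x2, 22, 10, 31), (x2, 23, 10, 5), (x2, 25, 9, 33), (x2, 34, 10, 34), (x2, 5, 10, 20)}
Filtering on pid >= qty and qty != 9 leaves {(cs, 14, 10, 33), (cs, 22, 10, 31), (cs, 23, 10, 5), (cs, 34, 10, 34), (qa, 14, 10, 33), (qa, 22, 10, 31), (qa, 23, 10, 5), (qa, 34, 10, 34), (x2, 14, 10, 33), (x2, 22, 10, 31), (x2, 23, 10, 5), (x2, 34, 10, 34)}.
Projecting to qty, region (9 duplicate(s) eliminated): {(10, cs), (10, qa), (10, x2)}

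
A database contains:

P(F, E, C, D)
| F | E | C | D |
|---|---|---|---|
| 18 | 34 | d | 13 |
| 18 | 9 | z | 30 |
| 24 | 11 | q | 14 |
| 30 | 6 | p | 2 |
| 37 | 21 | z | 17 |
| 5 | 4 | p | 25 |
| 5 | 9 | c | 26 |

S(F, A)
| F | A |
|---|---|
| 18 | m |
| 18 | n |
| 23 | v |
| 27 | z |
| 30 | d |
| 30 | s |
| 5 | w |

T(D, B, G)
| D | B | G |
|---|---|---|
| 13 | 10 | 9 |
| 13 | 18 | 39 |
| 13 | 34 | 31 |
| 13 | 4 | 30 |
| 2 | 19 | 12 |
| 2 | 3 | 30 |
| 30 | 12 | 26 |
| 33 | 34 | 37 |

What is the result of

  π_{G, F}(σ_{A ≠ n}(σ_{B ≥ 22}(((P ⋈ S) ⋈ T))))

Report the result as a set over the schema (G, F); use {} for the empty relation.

{(31, 18)}

Joining P and S on F yields {(18, 34, d, 13, m), (18, 34, d, 13, n), (18, 9, z, 30, m), (18, 9, z, 30, n), (30, 6, p, 2, d), (30, 6, p, 2, s), (5, 4, p, 25, w), (5, 9, c, 26, w)}.
Joining (P ⋈ S) and T on D yields {(18, 34, d, 13, m, 10, 9), (18, 34, d, 13, m, 18, 39), (18, 34, d, 13, m, 34, 31), (18, 34, d, 13, m, 4, 30), (18, 34, d, 13, n, 10, 9), (18, 34, d, 13, n, 18, 39), (18, 34, d, 13, n, 34, 31), (18, 34, d, 13, n, 4, 30), (18, 9, z, 30, m, 12, 26), (18, 9, z, 30, n, 12, 26), (30, 6, p, 2, d, 19, 12), (30, 6, p, 2, d, 3, 30), (30, 6, p, 2, s, 19, 12), (30, 6, p, 2, s, 3, 30)}.
Selection B ≥ 22: {(18, 34, d, 13, m, 34, 31), (18, 34, d, 13, n, 34, 31)}
Selection A ≠ n: {(18, 34, d, 13, m, 34, 31)}
π_{G, F} gives {(31, 18)}.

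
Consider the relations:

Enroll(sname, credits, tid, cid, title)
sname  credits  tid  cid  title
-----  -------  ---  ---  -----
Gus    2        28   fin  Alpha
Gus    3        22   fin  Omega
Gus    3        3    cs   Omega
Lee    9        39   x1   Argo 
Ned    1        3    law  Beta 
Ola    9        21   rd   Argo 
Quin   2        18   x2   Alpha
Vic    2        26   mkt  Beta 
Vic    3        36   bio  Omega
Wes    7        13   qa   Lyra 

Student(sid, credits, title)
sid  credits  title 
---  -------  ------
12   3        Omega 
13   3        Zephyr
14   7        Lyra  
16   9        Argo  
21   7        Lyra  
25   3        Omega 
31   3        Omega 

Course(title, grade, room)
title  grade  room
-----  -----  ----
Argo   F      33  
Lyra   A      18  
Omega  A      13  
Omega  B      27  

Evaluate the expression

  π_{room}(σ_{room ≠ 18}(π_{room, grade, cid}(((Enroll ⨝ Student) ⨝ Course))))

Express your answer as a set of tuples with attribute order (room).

{13, 27, 33}

Joining Enroll and Student on credits, title yields {(Gus, 3, 22, fin, Omega, 12), (Gus, 3, 22, fin, Omega, 25), (Gus, 3, 22, fin, Omega, 31), (Gus, 3, 3, cs, Omega, 12), (Gus, 3, 3, cs, Omega, 25), (Gus, 3, 3, cs, Omega, 31), (Lee, 9, 39, x1, Argo, 16), (Ola, 9, 21, rd, Argo, 16), (Vic, 3, 36, bio, Omega, 12), (Vic, 3, 36, bio, Omega, 25), (Vic, 3, 36, bio, Omega, 31), (Wes, 7, 13, qa, Lyra, 14), (Wes, 7, 13, qa, Lyra, 21)}.
Joining (Enroll ⨝ Student) and Course on title yields {(Gus, 3, 22, fin, Omega, 12, A, 13), (Gus, 3, 22, fin, Omega, 12, B, 27), (Gus, 3, 22, fin, Omega, 25, A, 13), (Gus, 3, 22, fin, Omega, 25, B, 27), (Gus, 3, 22, fin, Omega, 31, A, 13), (Gus, 3, 22, fin, Omega, 31, B, 27), (Gus, 3, 3, cs, Omega, 12, A, 13), (Gus, 3, 3, cs, Omega, 12, B, 27), (Gus, 3, 3, cs, Omega, 25, A, 13), (Gus, 3, 3, cs, Omega, 25, B, 27), (Gus, 3, 3, cs, Omega, 31, A, 13), (Gus, 3, 3, cs, Omega, 31, B, 27), (Lee, 9, 39, x1, Argo, 16, F, 33), (Ola, 9, 21, rd, Argo, 16, F, 33), (Vic, 3, 36, bio, Omega, 12, A, 13), (Vic, 3, 36, bio, Omega, 12, B, 27), (Vic, 3, 36, bio, Omega, 25, A, 13), (Vic, 3, 36, bio, Omega, 25, B, 27), (Vic, 3, 36, bio, Omega, 31, A, 13), (Vic, 3, 36, bio, Omega, 31, B, 27), (Wes, 7, 13, qa, Lyra, 14, A, 18), (Wes, 7, 13, qa, Lyra, 21, A, 18)}.
π[room, grade, cid]: project onto (room, grade, cid) (13 duplicate(s) eliminated) → {(13, A, bio), (13, A, cs), (13, A, fin), (18, A, qa), (27, B, bio), (27, B, cs), (27, B, fin), (33, F, rd), (33, F, x1)}
Selection room ≠ 18: {(13, A, bio), (13, A, cs), (13, A, fin), (27, B, bio), (27, B, cs), (27, B, fin), (33, F, rd), (33, F, x1)}
π[room]: project onto (room) (5 duplicate(s) eliminated) → {13, 27, 33}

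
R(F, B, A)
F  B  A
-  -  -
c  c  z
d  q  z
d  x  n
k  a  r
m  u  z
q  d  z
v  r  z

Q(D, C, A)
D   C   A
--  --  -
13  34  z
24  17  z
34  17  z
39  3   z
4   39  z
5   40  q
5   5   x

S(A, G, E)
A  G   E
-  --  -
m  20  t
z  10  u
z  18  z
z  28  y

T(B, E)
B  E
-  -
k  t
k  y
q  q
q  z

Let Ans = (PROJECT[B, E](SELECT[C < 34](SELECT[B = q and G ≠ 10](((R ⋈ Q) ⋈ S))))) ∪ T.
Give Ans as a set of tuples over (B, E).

{(k, t), (k, y), (q, q), (q, y), (q, z)}

Joining R and Q on A yields {(c, c, z, 13, 34), (c, c, z, 24, 17), (c, c, z, 34, 17), (c, c, z, 39, 3), (c, c, z, 4, 39), (d, q, z, 13, 34), (d, q, z, 24, 17), (d, q, z, 34, 17), (d, q, z, 39, 3), (d, q, z, 4, 39), (m, u, z, 13, 34), (m, u, z, 24, 17), (m, u, z, 34, 17), (m, u, z, 39, 3), (m, u, z, 4, 39), (q, d, z, 13, 34), (q, d, z, 24, 17), (q, d, z, 34, 17), (q, d, z, 39, 3), (q, d, z, 4, 39), (v, r, z, 13, 34), (v, r, z, 24, 17), (v, r, z, 34, 17), (v, r, z, 39, 3), (v, r, z, 4, 39)}.
Joining (R ⋈ Q) and S on A yields {(c, c, z, 13, 34, 10, u), (c, c, z, 13, 34, 18, z), (c, c, z, 13, 34, 28, y), (c, c, z, 24, 17, 10, u), (c, c, z, 24, 17, 18, z), (c, c, z, 24, 17, 28, y), (c, c, z, 34, 17, 10, u), (c, c, z, 34, 17, 18, z), (c, c, z, 34, 17, 28, y), (c, c, z, 39, 3, 10, u), (c, c, z, 39, 3, 18, z), (c, c, z, 39, 3, 28, y), (c, c, z, 4, 39, 10, u), (c, c, z, 4, 39, 18, z), (c, c, z, 4, 39, 28, y), (d, q, z, 13, 34, 10, u), (d, q, z, 13, 34, 18, z), (d, q, z, 13, 34, 28, y), (d, q, z, 24, 17, 10, u), (d, q, z, 24, 17, 18, z), (d, q, z, 24, 17, 28, y), (d, q, z, 34, 17, 10, u), (d, q, z, 34, 17, 18, z), (d, q, z, 34, 17, 28, y), (d, q, z, 39, 3, 10, u), (d, q, z, 39, 3, 18, z), (d, q, z, 39, 3, 28, y), (d, q, z, 4, 39, 10, u), (d, q, z, 4, 39, 18, z), (d, q, z, 4, 39, 28, y), (m, u, z, 13, 34, 10, u), (m, u, z, 13, 34, 18, z), (m, u, z, 13, 34, 28, y), (m, u, z, 24, 17, 10, u), (m, u, z, 24, 17, 18, z), (m, u, z, 24, 17, 28, y), (m, u, z, 34, 17, 10, u), (m, u, z, 34, 17, 18, z), (m, u, z, 34, 17, 28, y), (m, u, z, 39, 3, 10, u), (m, u, z, 39, 3, 18, z), (m, u, z, 39, 3, 28, y), (m, u, z, 4, 39, 10, u), (m, u, z, 4, 39, 18, z), (m, u, z, 4, 39, 28, y), (q, d, z, 13, 34, 10, u), (q, d, z, 13, 34, 18, z), (q, d, z, 13, 34, 28, y), (q, d, z, 24, 17, 10, u), (q, d, z, 24, 17, 18, z), (q, d, z, 24, 17, 28, y), (q, d, z, 34, 17, 10, u), (q, d, z, 34, 17, 18, z), (q, d, z, 34, 17, 28, y), (q, d, z, 39, 3, 10, u), (q, d, z, 39, 3, 18, z), (q, d, z, 39, 3, 28, y), (q, d, z, 4, 39, 10, u), (q, d, z, 4, 39, 18, z), (q, d, z, 4, 39, 28, y), (v, r, z, 13, 34, 10, u), (v, r, z, 13, 34, 18, z), (v, r, z, 13, 34, 28, y), (v, r, z, 24, 17, 10, u), (v, r, z, 24, 17, 18, z), (v, r, z, 24, 17, 28, y), (v, r, z, 34, 17, 10, u), (v, r, z, 34, 17, 18, z), (v, r, z, 34, 17, 28, y), (v, r, z, 39, 3, 10, u), (v, r, z, 39, 3, 18, z), (v, r, z, 39, 3, 28, y), (v, r, z, 4, 39, 10, u), (v, r, z, 4, 39, 18, z), (v, r, z, 4, 39, 28, y)}.
σ[B = q and G ≠ 10]: keep tuples satisfying B = q and G ≠ 10 → {(d, q, z, 13, 34, 18, z), (d, q, z, 13, 34, 28, y), (d, q, z, 24, 17, 18, z), (d, q, z, 24, 17, 28, y), (d, q, z, 34, 17, 18, z), (d, q, z, 34, 17, 28, y), (d, q, z, 39, 3, 18, z), (d, q, z, 39, 3, 28, y), (d, q, z, 4, 39, 18, z), (d, q, z, 4, 39, 28, y)}
σ[C < 34]: keep tuples satisfying C < 34 → {(d, q, z, 24, 17, 18, z), (d, q, z, 24, 17, 28, y), (d, q, z, 34, 17, 18, z), (d, q, z, 34, 17, 28, y), (d, q, z, 39, 3, 18, z), (d, q, z, 39, 3, 28, y)}
Keep only column(s) B, E (4 duplicate(s) eliminated): {(q, y), (q, z)}
Set union of the two operands is {(k, t), (k, y), (q, q), (q, y), (q, z)}.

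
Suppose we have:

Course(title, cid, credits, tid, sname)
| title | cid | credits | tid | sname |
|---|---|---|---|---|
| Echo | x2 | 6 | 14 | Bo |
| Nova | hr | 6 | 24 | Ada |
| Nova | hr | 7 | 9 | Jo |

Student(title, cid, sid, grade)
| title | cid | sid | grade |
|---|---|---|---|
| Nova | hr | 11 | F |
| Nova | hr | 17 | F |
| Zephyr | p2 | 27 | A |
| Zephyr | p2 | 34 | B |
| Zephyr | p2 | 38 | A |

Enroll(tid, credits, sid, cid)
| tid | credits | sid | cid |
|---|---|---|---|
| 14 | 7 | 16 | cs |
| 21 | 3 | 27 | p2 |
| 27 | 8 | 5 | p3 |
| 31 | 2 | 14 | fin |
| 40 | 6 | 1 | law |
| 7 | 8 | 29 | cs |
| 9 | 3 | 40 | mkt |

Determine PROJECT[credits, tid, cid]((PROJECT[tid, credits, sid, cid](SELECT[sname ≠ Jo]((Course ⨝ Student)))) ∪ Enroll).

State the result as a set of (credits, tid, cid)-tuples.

Natural join on title, cid: {(Nova, hr, 6, 24, Ada, 11, F), (Nova, hr, 6, 24, Ada, 17, F), (Nova, hr, 7, 9, Jo, 11, F), (Nova, hr, 7, 9, Jo, 17, F)}
Apply σ_{sname ≠ Jo}; surviving tuples: {(Nova, hr, 6, 24, Ada, 11, F), (Nova, hr, 6, 24, Ada, 17, F)}
Keep only column(s) tid, credits, sid, cid: {(24, 6, 11, hr), (24, 6, 17, hr)}
Union: {(24, 6, 11, hr), (24, 6, 17, hr)} with {(14, 7, 16, cs), (21, 3, 27, p2), (27, 8, 5, p3), (31, 2, 14, fin), (40, 6, 1, law), (7, 8, 29, cs), (9, 3, 40, mkt)} → {(14, 7, 16, cs), (21, 3, 27, p2), (24, 6, 11, hr), (24, 6, 17, hr), (27, 8, 5, p3), (31, 2, 14, fin), (40, 6, 1, law), (7, 8, 29, cs), (9, 3, 40, mkt)}
Keep only column(s) credits, tid, cid (1 duplicate(s) eliminated): {(2, 31, fin), (3, 21, p2), (3, 9, mkt), (6, 24, hr), (6, 40, law), (7, 14, cs), (8, 27, p3), (8, 7, cs)}

{(2, 31, fin), (3, 21, p2), (3, 9, mkt), (6, 24, hr), (6, 40, law), (7, 14, cs), (8, 27, p3), (8, 7, cs)}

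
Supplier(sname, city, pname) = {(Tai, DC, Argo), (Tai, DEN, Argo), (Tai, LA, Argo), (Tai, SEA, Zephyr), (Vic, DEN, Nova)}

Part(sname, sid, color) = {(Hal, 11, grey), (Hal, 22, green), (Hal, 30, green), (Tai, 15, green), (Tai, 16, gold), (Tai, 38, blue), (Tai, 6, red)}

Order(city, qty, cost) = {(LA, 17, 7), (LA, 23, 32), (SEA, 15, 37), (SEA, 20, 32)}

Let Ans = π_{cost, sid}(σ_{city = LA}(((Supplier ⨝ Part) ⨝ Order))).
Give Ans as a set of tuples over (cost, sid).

{(32, 15), (32, 16), (32, 38), (32, 6), (7, 15), (7, 16), (7, 38), (7, 6)}

Natural join on sname: {(Tai, DC, Argo, 15, green), (Tai, DC, Argo, 16, gold), (Tai, DC, Argo, 38, blue), (Tai, DC, Argo, 6, red), (Tai, DEN, Argo, 15, green), (Tai, DEN, Argo, 16, gold), (Tai, DEN, Argo, 38, blue), (Tai, DEN, Argo, 6, red), (Tai, LA, Argo, 15, green), (Tai, LA, Argo, 16, gold), (Tai, LA, Argo, 38, blue), (Tai, LA, Argo, 6, red), (Tai, SEA, Zephyr, 15, green), (Tai, SEA, Zephyr, 16, gold), (Tai, SEA, Zephyr, 38, blue), (Tai, SEA, Zephyr, 6, red)}
Natural join on city: {(Tai, LA, Argo, 15, green, 17, 7), (Tai, LA, Argo, 15, green, 23, 32), (Tai, LA, Argo, 16, gold, 17, 7), (Tai, LA, Argo, 16, gold, 23, 32), (Tai, LA, Argo, 38, blue, 17, 7), (Tai, LA, Argo, 38, blue, 23, 32), (Tai, LA, Argo, 6, red, 17, 7), (Tai, LA, Argo, 6, red, 23, 32), (Tai, SEA, Zephyr, 15, green, 15, 37), (Tai, SEA, Zephyr, 15, green, 20, 32), (Tai, SEA, Zephyr, 16, gold, 15, 37), (Tai, SEA, Zephyr, 16, gold, 20, 32), (Tai, SEA, Zephyr, 38, blue, 15, 37), (Tai, SEA, Zephyr, 38, blue, 20, 32), (Tai, SEA, Zephyr, 6, red, 15, 37), (Tai, SEA, Zephyr, 6, red, 20, 32)}
Filtering on city = LA leaves {(Tai, LA, Argo, 15, green, 17, 7), (Tai, LA, Argo, 15, green, 23, 32), (Tai, LA, Argo, 16, gold, 17, 7), (Tai, LA, Argo, 16, gold, 23, 32), (Tai, LA, Argo, 38, blue, 17, 7), (Tai, LA, Argo, 38, blue, 23, 32), (Tai, LA, Argo, 6, red, 17, 7), (Tai, LA, Argo, 6, red, 23, 32)}.
Keep only column(s) cost, sid: {(32, 15), (32, 16), (32, 38), (32, 6), (7, 15), (7, 16), (7, 38), (7, 6)}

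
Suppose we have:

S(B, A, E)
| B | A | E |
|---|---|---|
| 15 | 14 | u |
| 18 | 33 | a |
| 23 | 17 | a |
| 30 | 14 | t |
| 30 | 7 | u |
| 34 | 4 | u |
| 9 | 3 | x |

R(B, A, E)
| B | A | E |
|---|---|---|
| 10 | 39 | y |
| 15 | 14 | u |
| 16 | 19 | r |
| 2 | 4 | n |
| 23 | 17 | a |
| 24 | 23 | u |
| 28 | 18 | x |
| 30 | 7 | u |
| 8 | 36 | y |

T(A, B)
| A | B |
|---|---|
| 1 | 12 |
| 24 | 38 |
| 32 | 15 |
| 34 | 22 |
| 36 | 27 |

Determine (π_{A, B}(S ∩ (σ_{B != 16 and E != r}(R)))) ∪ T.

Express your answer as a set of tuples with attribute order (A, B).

Filtering on B != 16 and E != r leaves {(10, 39, y), (15, 14, u), (2, 4, n), (23, 17, a), (24, 23, u), (28, 18, x), (30, 7, u), (8, 36, y)}.
Taking the intersection: {(15, 14, u), (23, 17, a), (30, 7, u)}
Projecting to A, B: {(14, 15), (17, 23), (7, 30)}
Taking the union: {(1, 12), (14, 15), (17, 23), (24, 38), (32, 15), (34, 22), (36, 27), (7, 30)}

{(1, 12), (14, 15), (17, 23), (24, 38), (32, 15), (34, 22), (36, 27), (7, 30)}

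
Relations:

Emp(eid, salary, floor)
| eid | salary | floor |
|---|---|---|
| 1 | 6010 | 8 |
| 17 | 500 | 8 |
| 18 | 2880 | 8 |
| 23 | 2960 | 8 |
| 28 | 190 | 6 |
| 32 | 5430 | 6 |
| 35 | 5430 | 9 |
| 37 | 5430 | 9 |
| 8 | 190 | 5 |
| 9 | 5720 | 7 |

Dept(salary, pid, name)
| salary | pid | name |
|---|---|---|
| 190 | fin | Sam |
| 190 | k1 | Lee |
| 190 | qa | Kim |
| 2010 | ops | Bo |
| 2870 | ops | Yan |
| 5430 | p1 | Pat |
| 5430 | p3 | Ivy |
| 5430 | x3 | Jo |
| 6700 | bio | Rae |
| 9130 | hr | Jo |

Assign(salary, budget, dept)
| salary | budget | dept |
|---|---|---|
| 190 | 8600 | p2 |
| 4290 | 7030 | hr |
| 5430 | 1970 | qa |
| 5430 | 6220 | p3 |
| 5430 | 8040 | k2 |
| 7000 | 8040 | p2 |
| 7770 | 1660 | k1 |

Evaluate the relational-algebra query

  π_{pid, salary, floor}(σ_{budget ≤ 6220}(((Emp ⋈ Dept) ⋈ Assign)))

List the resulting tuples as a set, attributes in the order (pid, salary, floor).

{(p1, 5430, 6), (p1, 5430, 9), (p3, 5430, 6), (p3, 5430, 9), (x3, 5430, 6), (x3, 5430, 9)}

Emp ⋈ Dept (natural join on salary): {(28, 190, 6, fin, Sam), (28, 190, 6, k1, Lee), (28, 190, 6, qa, Kim), (32, 5430, 6, p1, Pat), (32, 5430, 6, p3, Ivy), (32, 5430, 6, x3, Jo), (35, 5430, 9, p1, Pat), (35, 5430, 9, p3, Ivy), (35, 5430, 9, x3, Jo), (37, 5430, 9, p1, Pat), (37, 5430, 9, p3, Ivy), (37, 5430, 9, x3, Jo), (8, 190, 5, fin, Sam), (8, 190, 5, k1, Lee), (8, 190, 5, qa, Kim)}
(Emp ⋈ Dept) ⋈ Assign (natural join on salary): {(28, 190, 6, fin, Sam, 8600, p2), (28, 190, 6, k1, Lee, 8600, p2), (28, 190, 6, qa, Kim, 8600, p2), (32, 5430, 6, p1, Pat, 1970, qa), (32, 5430, 6, p1, Pat, 6220, p3), (32, 5430, 6, p1, Pat, 8040, k2), (32, 5430, 6, p3, Ivy, 1970, qa), (32, 5430, 6, p3, Ivy, 6220, p3), (32, 5430, 6, p3, Ivy, 8040, k2), (32, 5430, 6, x3, Jo, 1970, qa), (32, 5430, 6, x3, Jo, 6220, p3), (32, 5430, 6, x3, Jo, 8040, k2), (35, 5430, 9, p1, Pat, 1970, qa), (35, 5430, 9, p1, Pat, 6220, p3), (35, 5430, 9, p1, Pat, 8040, k2), (35, 5430, 9, p3, Ivy, 1970, qa), (35, 5430, 9, p3, Ivy, 6220, p3), (35, 5430, 9, p3, Ivy, 8040, k2), (35, 5430, 9, x3, Jo, 1970, qa), (35, 5430, 9, x3, Jo, 6220, p3), (35, 5430, 9, x3, Jo, 8040, k2), (37, 5430, 9, p1, Pat, 1970, qa), (37, 5430, 9, p1, Pat, 6220, p3), (37, 5430, 9, p1, Pat, 8040, k2), (37, 5430, 9, p3, Ivy, 1970, qa), (37, 5430, 9, p3, Ivy, 6220, p3), (37, 5430, 9, p3, Ivy, 8040, k2), (37, 5430, 9, x3, Jo, 1970, qa), (37, 5430, 9, x3, Jo, 6220, p3), (37, 5430, 9, x3, Jo, 8040, k2), (8, 190, 5, fin, Sam, 8600, p2), (8, 190, 5, k1, Lee, 8600, p2), (8, 190, 5, qa, Kim, 8600, p2)}
σ[budget ≤ 6220]: keep tuples satisfying budget ≤ 6220 → {(32, 5430, 6, p1, Pat, 1970, qa), (32, 5430, 6, p1, Pat, 6220, p3), (32, 5430, 6, p3, Ivy, 1970, qa), (32, 5430, 6, p3, Ivy, 6220, p3), (32, 5430, 6, x3, Jo, 1970, qa), (32, 5430, 6, x3, Jo, 6220, p3), (35, 5430, 9, p1, Pat, 1970, qa), (35, 5430, 9, p1, Pat, 6220, p3), (35, 5430, 9, p3, Ivy, 1970, qa), (35, 5430, 9, p3, Ivy, 6220, p3), (35, 5430, 9, x3, Jo, 1970, qa), (35, 5430, 9, x3, Jo, 6220, p3), (37, 5430, 9, p1, Pat, 1970, qa), (37, 5430, 9, p1, Pat, 6220, p3), (37, 5430, 9, p3, Ivy, 1970, qa), (37, 5430, 9, p3, Ivy, 6220, p3), (37, 5430, 9, x3, Jo, 1970, qa), (37, 5430, 9, x3, Jo, 6220, p3)}
π_{pid, salary, floor} gives {(p1, 5430, 6), (p1, 5430, 9), (p3, 5430, 6), (p3, 5430, 9), (x3, 5430, 6), (x3, 5430, 9)} (12 duplicate(s) eliminated).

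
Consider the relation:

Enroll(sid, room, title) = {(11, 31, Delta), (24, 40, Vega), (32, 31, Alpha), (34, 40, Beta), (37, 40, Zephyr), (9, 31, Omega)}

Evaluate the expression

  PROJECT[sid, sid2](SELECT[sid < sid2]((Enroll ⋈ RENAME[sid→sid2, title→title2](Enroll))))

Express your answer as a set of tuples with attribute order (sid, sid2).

{(11, 32), (24, 34), (24, 37), (34, 37), (9, 11), (9, 32)}

ρ[sid→sid2, title→title2]: schema becomes (sid2, room, title2); tuples unchanged.
Enroll ⋈ RENAME[sid→sid2, title→title2](Enroll) (natural join on room): {(11, 31, Delta, 11, Delta), (11, 31, Delta, 32, Alpha), (11, 31, Delta, 9, Omega), (24, 40, Vega, 24, Vega), (24, 40, Vega, 34, Beta), (24, 40, Vega, 37, Zephyr), (32, 31, Alpha, 11, Delta), (32, 31, Alpha, 32, Alpha), (32, 31, Alpha, 9, Omega), (34, 40, Beta, 24, Vega), (34, 40, Beta, 34, Beta), (34, 40, Beta, 37, Zephyr), (37, 40, Zephyr, 24, Vega), (37, 40, Zephyr, 34, Beta), (37, 40, Zephyr, 37, Zephyr), (9, 31, Omega, 11, Delta), (9, 31, Omega, 32, Alpha), (9, 31, Omega, 9, Omega)}
Selection sid < sid2: {(11, 31, Delta, 32, Alpha), (24, 40, Vega, 34, Beta), (24, 40, Vega, 37, Zephyr), (34, 40, Beta, 37, Zephyr), (9, 31, Omega, 11, Delta), (9, 31, Omega, 32, Alpha)}
Projecting to sid, sid2: {(11, 32), (24, 34), (24, 37), (34, 37), (9, 11), (9, 32)}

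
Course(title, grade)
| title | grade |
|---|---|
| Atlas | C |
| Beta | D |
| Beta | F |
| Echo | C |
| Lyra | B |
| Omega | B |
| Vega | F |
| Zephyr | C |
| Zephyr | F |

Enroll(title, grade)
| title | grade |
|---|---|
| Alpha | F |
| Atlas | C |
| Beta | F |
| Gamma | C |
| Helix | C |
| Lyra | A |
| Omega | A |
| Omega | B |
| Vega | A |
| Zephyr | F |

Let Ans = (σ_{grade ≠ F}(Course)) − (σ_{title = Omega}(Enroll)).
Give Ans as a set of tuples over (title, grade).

{(Atlas, C), (Beta, D), (Echo, C), (Lyra, B), (Zephyr, C)}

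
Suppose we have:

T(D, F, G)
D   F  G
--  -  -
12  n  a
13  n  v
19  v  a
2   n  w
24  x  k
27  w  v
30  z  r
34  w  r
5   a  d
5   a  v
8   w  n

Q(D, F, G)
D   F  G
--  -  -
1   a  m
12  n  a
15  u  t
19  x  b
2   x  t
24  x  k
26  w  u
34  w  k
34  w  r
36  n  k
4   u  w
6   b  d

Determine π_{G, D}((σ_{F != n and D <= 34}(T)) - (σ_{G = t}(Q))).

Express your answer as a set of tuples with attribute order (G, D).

{(a, 19), (d, 5), (k, 24), (n, 8), (r, 30), (r, 34), (v, 27), (v, 5)}

σ[F != n and D <= 34]: keep tuples satisfying F != n and D <= 34 → {(19, v, a), (24, x, k), (27, w, v), (30, z, r), (34, w, r), (5, a, d), (5, a, v), (8, w, n)}
σ[G = t]: keep tuples satisfying G = t → {(15, u, t), (2, x, t)}
Difference: {(19, v, a), (24, x, k), (27, w, v), (30, z, r), (34, w, r), (5, a, d), (5, a, v), (8, w, n)} with {(15, u, t), (2, x, t)} → {(19, v, a), (24, x, k), (27, w, v), (30, z, r), (34, w, r), (5, a, d), (5, a, v), (8, w, n)}
Projecting to G, D: {(a, 19), (d, 5), (k, 24), (n, 8), (r, 30), (r, 34), (v, 27), (v, 5)}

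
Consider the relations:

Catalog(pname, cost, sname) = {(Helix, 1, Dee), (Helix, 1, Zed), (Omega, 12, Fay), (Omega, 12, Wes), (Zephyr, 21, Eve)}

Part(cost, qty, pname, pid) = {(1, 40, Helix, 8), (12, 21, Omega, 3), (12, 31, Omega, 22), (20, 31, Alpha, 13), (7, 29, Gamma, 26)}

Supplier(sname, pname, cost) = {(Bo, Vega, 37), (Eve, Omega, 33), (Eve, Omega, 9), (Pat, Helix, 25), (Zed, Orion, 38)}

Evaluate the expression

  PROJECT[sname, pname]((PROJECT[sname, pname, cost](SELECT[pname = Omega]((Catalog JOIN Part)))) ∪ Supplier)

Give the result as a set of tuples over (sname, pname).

{(Bo, Vega), (Eve, Omega), (Fay, Omega), (Pat, Helix), (Wes, Omega), (Zed, Orion)}

Joining Catalog and Part on pname, cost yields {(Helix, 1, Dee, 40, 8), (Helix, 1, Zed, 40, 8), (Omega, 12, Fay, 21, 3), (Omega, 12, Fay, 31, 22), (Omega, 12, Wes, 21, 3), (Omega, 12, Wes, 31, 22)}.
Filtering on pname = Omega leaves {(Omega, 12, Fay, 21, 3), (Omega, 12, Fay, 31, 22), (Omega, 12, Wes, 21, 3), (Omega, 12, Wes, 31, 22)}.
π[sname, pname, cost]: project onto (sname, pname, cost) (2 duplicate(s) eliminated) → {(Fay, Omega, 12), (Wes, Omega, 12)}
Taking the union: {(Bo, Vega, 37), (Eve, Omega, 33), (Eve, Omega, 9), (Fay, Omega, 12), (Pat, Helix, 25), (Wes, Omega, 12), (Zed, Orion, 38)}
π[sname, pname]: project onto (sname, pname) (1 duplicate(s) eliminated) → {(Bo, Vega), (Eve, Omega), (Fay, Omega), (Pat, Helix), (Wes, Omega), (Zed, Orion)}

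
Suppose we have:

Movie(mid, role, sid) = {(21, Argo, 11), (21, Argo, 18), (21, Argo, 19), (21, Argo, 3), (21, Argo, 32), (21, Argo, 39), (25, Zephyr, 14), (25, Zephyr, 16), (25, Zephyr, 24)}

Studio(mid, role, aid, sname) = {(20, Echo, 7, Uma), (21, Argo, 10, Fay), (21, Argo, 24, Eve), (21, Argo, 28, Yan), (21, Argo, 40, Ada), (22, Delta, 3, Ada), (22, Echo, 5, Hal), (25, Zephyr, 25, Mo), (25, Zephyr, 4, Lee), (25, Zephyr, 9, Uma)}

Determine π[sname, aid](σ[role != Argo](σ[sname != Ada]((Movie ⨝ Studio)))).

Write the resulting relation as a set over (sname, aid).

{(Lee, 4), (Mo, 25), (Uma, 9)}

Natural join on mid, role: {(21, Argo, 11, 10, Fay), (21, Argo, 11, 24, Eve), (21, Argo, 11, 28, Yan), (21, Argo, 11, 40, Ada), (21, Argo, 18, 10, Fay), (21, Argo, 18, 24, Eve), (21, Argo, 18, 28, Yan), (21, Argo, 18, 40, Ada), (21, Argo, 19, 10, Fay), (21, Argo, 19, 24, Eve), (21, Argo, 19, 28, Yan), (21, Argo, 19, 40, Ada), (21, Argo, 3, 10, Fay), (21, Argo, 3, 24, Eve), (21, Argo, 3, 28, Yan), (21, Argo, 3, 40, Ada), (21, Argo, 32, 10, Fay), (21, Argo, 32, 24, Eve), (21, Argo, 32, 28, Yan), (21, Argo, 32, 40, Ada), (21, Argo, 39, 10, Fay), (21, Argo, 39, 24, Eve), (21, Argo, 39, 28, Yan), (21, Argo, 39, 40, Ada), (25, Zephyr, 14, 25, Mo), (25, Zephyr, 14, 4, Lee), (25, Zephyr, 14, 9, Uma), (25, Zephyr, 16, 25, Mo), (25, Zephyr, 16, 4, Lee), (25, Zephyr, 16, 9, Uma), (25, Zephyr, 24, 25, Mo), (25, Zephyr, 24, 4, Lee), (25, Zephyr, 24, 9, Uma)}
Apply σ_{sname != Ada}; surviving tuples: {(21, Argo, 11, 10, Fay), (21, Argo, 11, 24, Eve), (21, Argo, 11, 28, Yan), (21, Argo, 18, 10, Fay), (21, Argo, 18, 24, Eve), (21, Argo, 18, 28, Yan), (21, Argo, 19, 10, Fay), (21, Argo, 19, 24, Eve), (21, Argo, 19, 28, Yan), (21, Argo, 3, 10, Fay), (21, Argo, 3, 24, Eve), (21, Argo, 3, 28, Yan), (21, Argo, 32, 10, Fay), (21, Argo, 32, 24, Eve), (21, Argo, 32, 28, Yan), (21, Argo, 39, 10, Fay), (21, Argo, 39, 24, Eve), (21, Argo, 39, 28, Yan), (25, Zephyr, 14, 25, Mo), (25, Zephyr, 14, 4, Lee), (25, Zephyr, 14, 9, Uma), (25, Zephyr, 16, 25, Mo), (25, Zephyr, 16, 4, Lee), (25, Zephyr, 16, 9, Uma), (25, Zephyr, 24, 25, Mo), (25, Zephyr, 24, 4, Lee), (25, Zephyr, 24, 9, Uma)}
Apply σ_{role != Argo}; surviving tuples: {(25, Zephyr, 14, 25, Mo), (25, Zephyr, 14, 4, Lee), (25, Zephyr, 14, 9, Uma), (25, Zephyr, 16, 25, Mo), (25, Zephyr, 16, 4, Lee), (25, Zephyr, 16, 9, Uma), (25, Zephyr, 24, 25, Mo), (25, Zephyr, 24, 4, Lee), (25, Zephyr, 24, 9, Uma)}
π_{sname, aid} gives {(Lee, 4), (Mo, 25), (Uma, 9)} (6 duplicate(s) eliminated).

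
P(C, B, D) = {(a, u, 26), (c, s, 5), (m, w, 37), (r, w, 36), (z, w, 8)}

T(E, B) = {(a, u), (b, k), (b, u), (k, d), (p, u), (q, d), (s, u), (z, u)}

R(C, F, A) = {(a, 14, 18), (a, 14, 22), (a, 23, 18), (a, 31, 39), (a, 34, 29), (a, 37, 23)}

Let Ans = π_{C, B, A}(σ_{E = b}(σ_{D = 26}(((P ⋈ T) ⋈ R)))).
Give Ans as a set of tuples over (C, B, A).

{(a, u, 18), (a, u, 22), (a, u, 23), (a, u, 29), (a, u, 39)}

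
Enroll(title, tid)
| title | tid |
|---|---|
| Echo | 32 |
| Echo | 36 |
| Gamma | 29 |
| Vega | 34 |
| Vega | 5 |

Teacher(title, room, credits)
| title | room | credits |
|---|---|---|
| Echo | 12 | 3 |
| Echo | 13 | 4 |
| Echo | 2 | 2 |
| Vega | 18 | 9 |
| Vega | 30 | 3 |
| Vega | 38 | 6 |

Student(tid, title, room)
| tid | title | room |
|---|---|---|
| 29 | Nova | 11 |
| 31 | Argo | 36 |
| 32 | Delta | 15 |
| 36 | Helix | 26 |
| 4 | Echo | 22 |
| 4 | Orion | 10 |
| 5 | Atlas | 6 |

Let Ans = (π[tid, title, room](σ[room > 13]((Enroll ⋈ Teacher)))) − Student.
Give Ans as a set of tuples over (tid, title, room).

Enroll ⋈ Teacher (natural join on title): {(Echo, 32, 12, 3), (Echo, 32, 13, 4), (Echo, 32, 2, 2), (Echo, 36, 12, 3), (Echo, 36, 13, 4), (Echo, 36, 2, 2), (Vega, 34, 18, 9), (Vega, 34, 30, 3), (Vega, 34, 38, 6), (Vega, 5, 18, 9), (Vega, 5, 30, 3), (Vega, 5, 38, 6)}
Filtering on room > 13 leaves {(Vega, 34, 18, 9), (Vega, 34, 30, 3), (Vega, 34, 38, 6), (Vega, 5, 18, 9), (Vega, 5, 30, 3), (Vega, 5, 38, 6)}.
Projecting to tid, title, room: {(34, Vega, 18), (34, Vega, 30), (34, Vega, 38), (5, Vega, 18), (5, Vega, 30), (5, Vega, 38)}
Set difference of the two operands is {(34, Vega, 18), (34, Vega, 30), (34, Vega, 38), (5, Vega, 18), (5, Vega, 30), (5, Vega, 38)}.

{(34, Vega, 18), (34, Vega, 30), (34, Vega, 38), (5, Vega, 18), (5, Vega, 30), (5, Vega, 38)}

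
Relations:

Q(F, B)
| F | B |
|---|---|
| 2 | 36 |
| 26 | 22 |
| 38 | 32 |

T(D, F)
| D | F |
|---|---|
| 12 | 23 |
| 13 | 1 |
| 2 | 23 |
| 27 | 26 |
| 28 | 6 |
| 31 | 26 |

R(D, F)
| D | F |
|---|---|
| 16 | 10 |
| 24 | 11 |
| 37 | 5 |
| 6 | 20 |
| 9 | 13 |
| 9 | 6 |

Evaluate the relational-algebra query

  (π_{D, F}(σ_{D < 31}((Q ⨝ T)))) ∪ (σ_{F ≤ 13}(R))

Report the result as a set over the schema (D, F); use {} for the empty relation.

Q ⋈ T (natural join on F): {(26, 22, 27), (26, 22, 31)}
Selection D < 31: {(26, 22, 27)}
Keep only column(s) D, F: {(27, 26)}
Selection F ≤ 13: {(16, 10), (24, 11), (37, 5), (9, 13), (9, 6)}
Taking the union: {(16, 10), (24, 11), (27, 26), (37, 5), (9, 13), (9, 6)}

{(16, 10), (24, 11), (27, 26), (37, 5), (9, 13), (9, 6)}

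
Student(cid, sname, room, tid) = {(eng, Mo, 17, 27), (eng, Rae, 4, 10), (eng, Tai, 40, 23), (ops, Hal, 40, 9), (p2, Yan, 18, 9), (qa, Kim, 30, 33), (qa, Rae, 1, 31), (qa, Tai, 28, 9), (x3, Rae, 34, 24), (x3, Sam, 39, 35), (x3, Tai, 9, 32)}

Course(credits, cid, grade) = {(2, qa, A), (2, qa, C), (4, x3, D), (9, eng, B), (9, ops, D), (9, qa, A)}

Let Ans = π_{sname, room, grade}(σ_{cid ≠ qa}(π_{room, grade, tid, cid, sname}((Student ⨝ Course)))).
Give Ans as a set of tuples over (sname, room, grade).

{(Hal, 40, D), (Mo, 17, B), (Rae, 34, D), (Rae, 4, B), (Sam, 39, D), (Tai, 40, B), (Tai, 9, D)}

Joining Student and Course on cid yields {(eng, Mo, 17, 27, 9, B), (eng, Rae, 4, 10, 9, B), (eng, Tai, 40, 23, 9, B), (ops, Hal, 40, 9, 9, D), (qa, Kim, 30, 33, 2, A), (qa, Kim, 30, 33, 2, C), (qa, Kim, 30, 33, 9, A), (qa, Rae, 1, 31, 2, A), (qa, Rae, 1, 31, 2, C), (qa, Rae, 1, 31, 9, A), (qa, Tai, 28, 9, 2, A), (qa, Tai, 28, 9, 2, C), (qa, Tai, 28, 9, 9, A), (x3, Rae, 34, 24, 4, D), (x3, Sam, 39, 35, 4, D), (x3, Tai, 9, 32, 4, D)}.
π_{room, grade, tid, cid, sname} gives {(1, A, 31, qa, Rae), (1, C, 31, qa, Rae), (17, B, 27, eng, Mo), (28, A, 9, qa, Tai), (28, C, 9, qa, Tai), (30, A, 33, qa, Kim), (30, C, 33, qa, Kim), (34, D, 24, x3, Rae), (39, D, 35, x3, Sam), (4, B, 10, eng, Rae), (40, B, 23, eng, Tai), (40, D, 9, ops, Hal), (9, D, 32, x3, Tai)} (3 duplicate(s) eliminated).
σ[cid ≠ qa]: keep tuples satisfying cid ≠ qa → {(17, B, 27, eng, Mo), (34, D, 24, x3, Rae), (39, D, 35, x3, Sam), (4, B, 10, eng, Rae), (40, B, 23, eng, Tai), (40, D, 9, ops, Hal), (9, D, 32, x3, Tai)}
π_{sname, room, grade} gives {(Hal, 40, D), (Mo, 17, B), (Rae, 34, D), (Rae, 4, B), (Sam, 39, D), (Tai, 40, B), (Tai, 9, D)}.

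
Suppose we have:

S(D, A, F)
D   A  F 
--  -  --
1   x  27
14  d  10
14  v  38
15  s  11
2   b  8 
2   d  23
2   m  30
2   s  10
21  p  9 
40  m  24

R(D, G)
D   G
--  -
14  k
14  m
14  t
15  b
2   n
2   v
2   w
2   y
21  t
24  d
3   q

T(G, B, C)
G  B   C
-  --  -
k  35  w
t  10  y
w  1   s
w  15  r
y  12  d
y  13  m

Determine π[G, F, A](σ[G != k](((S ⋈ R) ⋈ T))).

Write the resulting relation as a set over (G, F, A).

{(t, 10, d), (t, 38, v), (t, 9, p), (w, 10, s), (w, 23, d), (w, 30, m), (w, 8, b), (y, 10, s), (y, 23, d), (y, 30, m), (y, 8, b)}

Natural join on D: {(14, d, 10, k), (14, d, 10, m), (14, d, 10, t), (14, v, 38, k), (14, v, 38, m), (14, v, 38, t), (15, s, 11, b), (2, b, 8, n), (2, b, 8, v), (2, b, 8, w), (2, b, 8, y), (2, d, 23, n), (2, d, 23, v), (2, d, 23, w), (2, d, 23, y), (2, m, 30, n), (2, m, 30, v), (2, m, 30, w), (2, m, 30, y), (2, s, 10, n), (2, s, 10, v), (2, s, 10, w), (2, s, 10, y), (21, p, 9, t)}
Natural join on G: {(14, d, 10, k, 35, w), (14, d, 10, t, 10, y), (14, v, 38, k, 35, w), (14, v, 38, t, 10, y), (2, b, 8, w, 1, s), (2, b, 8, w, 15, r), (2, b, 8, y, 12, d), (2, b, 8, y, 13, m), (2, d, 23, w, 1, s), (2, d, 23, w, 15, r), (2, d, 23, y, 12, d), (2, d, 23, y, 13, m), (2, m, 30, w, 1, s), (2, m, 30, w, 15, r), (2, m, 30, y, 12, d), (2, m, 30, y, 13, m), (2, s, 10, w, 1, s), (2, s, 10, w, 15, r), (2, s, 10, y, 12, d), (2, s, 10, y, 13, m), (21, p, 9, t, 10, y)}
Apply σ_{G != k}; surviving tuples: {(14, d, 10, t, 10, y), (14, v, 38, t, 10, y), (2, b, 8, w, 1, s), (2, b, 8, w, 15, r), (2, b, 8, y, 12, d), (2, b, 8, y, 13, m), (2, d, 23, w, 1, s), (2, d, 23, w, 15, r), (2, d, 23, y, 12, d), (2, d, 23, y, 13, m), (2, m, 30, w, 1, s), (2, m, 30, w, 15, r), (2, m, 30, y, 12, d), (2, m, 30, y, 13, m), (2, s, 10, w, 1, s), (2, s, 10, w, 15, r), (2, s, 10, y, 12, d), (2, s, 10, y, 13, m), (21, p, 9, t, 10, y)}
Keep only column(s) G, F, A (8 duplicate(s) eliminated): {(t, 10, d), (t, 38, v), (t, 9, p), (w, 10, s), (w, 23, d), (w, 30, m), (w, 8, b), (y, 10, s), (y, 23, d), (y, 30, m), (y, 8, b)}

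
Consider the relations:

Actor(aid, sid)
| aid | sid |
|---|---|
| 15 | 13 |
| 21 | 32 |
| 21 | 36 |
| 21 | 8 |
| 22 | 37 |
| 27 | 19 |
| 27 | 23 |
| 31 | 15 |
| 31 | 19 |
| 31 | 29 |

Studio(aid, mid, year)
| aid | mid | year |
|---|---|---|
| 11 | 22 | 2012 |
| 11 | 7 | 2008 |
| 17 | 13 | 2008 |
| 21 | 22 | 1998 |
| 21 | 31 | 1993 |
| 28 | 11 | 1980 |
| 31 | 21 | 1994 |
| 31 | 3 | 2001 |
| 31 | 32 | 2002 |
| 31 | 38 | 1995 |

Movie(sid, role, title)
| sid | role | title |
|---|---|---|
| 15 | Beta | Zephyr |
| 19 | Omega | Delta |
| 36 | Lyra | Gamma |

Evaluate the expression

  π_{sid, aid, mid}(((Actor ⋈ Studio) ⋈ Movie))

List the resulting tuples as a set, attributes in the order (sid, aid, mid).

Natural join on aid: {(21, 32, 22, 1998), (21, 32, 31, 1993), (21, 36, 22, 1998), (21, 36, 31, 1993), (21, 8, 22, 1998), (21, 8, 31, 1993), (31, 15, 21, 1994), (31, 15, 3, 2001), (31, 15, 32, 2002), (31, 15, 38, 1995), (31, 19, 21, 1994), (31, 19, 3, 2001), (31, 19, 32, 2002), (31, 19, 38, 1995), (31, 29, 21, 1994), (31, 29, 3, 2001), (31, 29, 32, 2002), (31, 29, 38, 1995)}
Natural join on sid: {(21, 36, 22, 1998, Lyra, Gamma), (21, 36, 31, 1993, Lyra, Gamma), (31, 15, 21, 1994, Beta, Zephyr), (31, 15, 3, 2001, Beta, Zephyr), (31, 15, 32, 2002, Beta, Zephyr), (31, 15, 38, 1995, Beta, Zephyr), (31, 19, 21, 1994, Omega, Delta), (31, 19, 3, 2001, Omega, Delta), (31, 19, 32, 2002, Omega, Delta), (31, 19, 38, 1995, Omega, Delta)}
π_{sid, aid, mid} gives {(15, 31, 21), (15, 31, 3), (15, 31, 32), (15, 31, 38), (19, 31, 21), (19, 31, 3), (19, 31, 32), (19, 31, 38), (36, 21, 22), (36, 21, 31)}.

{(15, 31, 21), (15, 31, 3), (15, 31, 32), (15, 31, 38), (19, 31, 21), (19, 31, 3), (19, 31, 32), (19, 31, 38), (36, 21, 22), (36, 21, 31)}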